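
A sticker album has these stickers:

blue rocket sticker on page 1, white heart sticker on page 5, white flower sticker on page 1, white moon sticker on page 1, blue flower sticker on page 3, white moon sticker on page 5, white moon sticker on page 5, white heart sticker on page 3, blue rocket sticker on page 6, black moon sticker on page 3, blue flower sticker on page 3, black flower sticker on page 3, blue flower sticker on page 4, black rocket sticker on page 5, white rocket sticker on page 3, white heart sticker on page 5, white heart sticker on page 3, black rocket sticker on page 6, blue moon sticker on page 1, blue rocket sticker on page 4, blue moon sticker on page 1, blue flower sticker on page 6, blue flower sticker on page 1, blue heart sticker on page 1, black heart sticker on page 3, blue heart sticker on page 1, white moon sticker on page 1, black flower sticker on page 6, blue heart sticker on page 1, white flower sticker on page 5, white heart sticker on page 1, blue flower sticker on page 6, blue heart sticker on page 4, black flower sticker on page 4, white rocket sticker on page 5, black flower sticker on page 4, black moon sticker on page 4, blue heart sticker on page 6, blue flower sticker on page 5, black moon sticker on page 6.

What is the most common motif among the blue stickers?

Counts by motif (restricted to blue stickers): flower 7, heart 5, rocket 3, moon 2.
The maximum is 7, held uniquely by flower.

flower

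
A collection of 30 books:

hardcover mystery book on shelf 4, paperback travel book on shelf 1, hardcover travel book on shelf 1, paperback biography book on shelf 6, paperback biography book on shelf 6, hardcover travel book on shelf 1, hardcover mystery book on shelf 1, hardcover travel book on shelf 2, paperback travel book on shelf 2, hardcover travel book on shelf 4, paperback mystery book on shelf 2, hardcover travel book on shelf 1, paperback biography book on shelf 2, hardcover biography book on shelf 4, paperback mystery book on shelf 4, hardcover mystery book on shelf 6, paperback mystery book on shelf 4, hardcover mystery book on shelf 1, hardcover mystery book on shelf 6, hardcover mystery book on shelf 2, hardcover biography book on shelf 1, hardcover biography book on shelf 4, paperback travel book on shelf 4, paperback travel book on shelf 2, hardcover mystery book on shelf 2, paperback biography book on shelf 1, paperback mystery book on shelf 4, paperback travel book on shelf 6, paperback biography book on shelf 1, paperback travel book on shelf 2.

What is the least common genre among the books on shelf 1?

mystery

Counts by genre (restricted to books on shelf 1): travel 4, biography 3, mystery 2.
The minimum is 2, held uniquely by mystery.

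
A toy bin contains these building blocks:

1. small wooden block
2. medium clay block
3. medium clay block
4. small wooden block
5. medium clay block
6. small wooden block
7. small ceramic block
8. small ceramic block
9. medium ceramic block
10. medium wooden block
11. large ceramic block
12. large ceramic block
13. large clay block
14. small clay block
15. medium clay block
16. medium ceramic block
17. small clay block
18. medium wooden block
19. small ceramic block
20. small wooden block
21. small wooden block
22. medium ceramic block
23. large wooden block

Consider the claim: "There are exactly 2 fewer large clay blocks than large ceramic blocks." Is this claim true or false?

There is 1 large clay block.
There are 2 large ceramic blocks.
The claim requires 2 − 1 (= 1) to equal 2, which does not hold.

False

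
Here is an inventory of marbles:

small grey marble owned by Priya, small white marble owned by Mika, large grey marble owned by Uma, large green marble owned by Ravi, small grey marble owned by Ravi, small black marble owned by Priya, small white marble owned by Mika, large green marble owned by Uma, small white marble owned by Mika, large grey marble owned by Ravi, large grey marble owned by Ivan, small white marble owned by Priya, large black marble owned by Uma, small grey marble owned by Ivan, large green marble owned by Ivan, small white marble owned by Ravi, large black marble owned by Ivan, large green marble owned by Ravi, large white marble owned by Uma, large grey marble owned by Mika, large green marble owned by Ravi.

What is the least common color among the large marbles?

white

Counts by color (restricted to large marbles): green 5, grey 4, black 2, white 1.
The minimum is 1, held uniquely by white.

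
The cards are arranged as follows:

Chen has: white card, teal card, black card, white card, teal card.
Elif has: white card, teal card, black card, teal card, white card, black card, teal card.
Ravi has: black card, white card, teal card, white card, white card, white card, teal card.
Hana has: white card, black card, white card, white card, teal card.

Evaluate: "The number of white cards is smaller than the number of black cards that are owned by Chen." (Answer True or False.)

False

|white cards| = 11.
|black cards owned by Chen| = 1.
The claim requires 11 < 1, which does not hold.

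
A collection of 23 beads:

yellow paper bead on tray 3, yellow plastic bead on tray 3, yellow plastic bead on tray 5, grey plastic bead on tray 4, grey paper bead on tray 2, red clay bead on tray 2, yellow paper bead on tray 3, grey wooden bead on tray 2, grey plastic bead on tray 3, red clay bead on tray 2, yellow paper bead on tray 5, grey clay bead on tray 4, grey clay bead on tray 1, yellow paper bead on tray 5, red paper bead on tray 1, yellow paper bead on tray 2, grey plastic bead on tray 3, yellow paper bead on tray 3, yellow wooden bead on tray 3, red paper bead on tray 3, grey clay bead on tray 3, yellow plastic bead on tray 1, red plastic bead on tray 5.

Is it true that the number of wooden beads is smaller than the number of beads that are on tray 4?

|wooden beads| = 2.
|beads on tray 4| = 2.
The claim requires 2 < 2, which does not hold.

False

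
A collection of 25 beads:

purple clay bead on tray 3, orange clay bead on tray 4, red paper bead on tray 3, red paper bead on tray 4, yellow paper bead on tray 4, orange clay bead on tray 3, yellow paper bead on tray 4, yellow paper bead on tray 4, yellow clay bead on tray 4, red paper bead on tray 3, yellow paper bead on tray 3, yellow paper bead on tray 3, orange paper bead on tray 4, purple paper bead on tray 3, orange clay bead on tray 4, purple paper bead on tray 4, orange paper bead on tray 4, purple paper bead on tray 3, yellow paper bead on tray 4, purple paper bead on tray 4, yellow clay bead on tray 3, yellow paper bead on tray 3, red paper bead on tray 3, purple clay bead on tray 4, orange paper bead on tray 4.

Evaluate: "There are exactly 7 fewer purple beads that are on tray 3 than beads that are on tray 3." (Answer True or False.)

False

purple beads on tray 3: 3.
beads on tray 3: 11.
The claim requires 11 − 3 (= 8) to equal 7, which does not hold.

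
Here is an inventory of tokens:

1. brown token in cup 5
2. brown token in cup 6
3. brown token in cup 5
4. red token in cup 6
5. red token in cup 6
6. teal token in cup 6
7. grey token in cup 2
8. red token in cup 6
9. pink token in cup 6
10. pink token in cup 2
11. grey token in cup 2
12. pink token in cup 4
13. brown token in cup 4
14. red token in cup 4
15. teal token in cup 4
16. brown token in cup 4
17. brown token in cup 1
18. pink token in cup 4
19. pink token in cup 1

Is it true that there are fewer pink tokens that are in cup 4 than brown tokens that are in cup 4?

|pink tokens in cup 4| = 2.
|brown tokens in cup 4| = 2.
The claim requires 2 < 2, which does not hold.

False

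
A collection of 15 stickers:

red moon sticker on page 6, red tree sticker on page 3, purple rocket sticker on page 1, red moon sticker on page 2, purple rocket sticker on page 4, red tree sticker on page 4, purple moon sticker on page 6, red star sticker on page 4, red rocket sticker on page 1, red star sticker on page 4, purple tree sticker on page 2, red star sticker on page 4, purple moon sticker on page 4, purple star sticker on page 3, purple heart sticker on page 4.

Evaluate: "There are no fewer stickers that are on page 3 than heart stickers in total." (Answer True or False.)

True

|stickers on page 3| = 2.
|heart stickers| = 1.
The claim requires 2 ≥ 1, which holds.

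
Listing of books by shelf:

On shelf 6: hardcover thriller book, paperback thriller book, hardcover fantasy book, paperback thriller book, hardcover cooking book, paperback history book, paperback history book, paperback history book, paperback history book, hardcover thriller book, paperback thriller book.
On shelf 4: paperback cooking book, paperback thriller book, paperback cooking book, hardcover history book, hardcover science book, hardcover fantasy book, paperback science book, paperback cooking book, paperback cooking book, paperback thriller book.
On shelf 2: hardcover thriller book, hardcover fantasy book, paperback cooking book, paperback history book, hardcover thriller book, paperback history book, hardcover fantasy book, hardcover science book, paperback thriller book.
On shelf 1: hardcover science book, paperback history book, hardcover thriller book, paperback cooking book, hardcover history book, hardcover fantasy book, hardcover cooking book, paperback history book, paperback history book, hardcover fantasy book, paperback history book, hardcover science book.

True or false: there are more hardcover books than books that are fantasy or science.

True

|hardcover books| = 19.
|books that are fantasy or science| = 11.
The claim requires 19 > 11, which holds.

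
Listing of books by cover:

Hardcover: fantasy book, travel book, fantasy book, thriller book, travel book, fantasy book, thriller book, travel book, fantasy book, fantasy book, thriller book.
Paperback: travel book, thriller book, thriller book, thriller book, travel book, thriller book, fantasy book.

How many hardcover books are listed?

11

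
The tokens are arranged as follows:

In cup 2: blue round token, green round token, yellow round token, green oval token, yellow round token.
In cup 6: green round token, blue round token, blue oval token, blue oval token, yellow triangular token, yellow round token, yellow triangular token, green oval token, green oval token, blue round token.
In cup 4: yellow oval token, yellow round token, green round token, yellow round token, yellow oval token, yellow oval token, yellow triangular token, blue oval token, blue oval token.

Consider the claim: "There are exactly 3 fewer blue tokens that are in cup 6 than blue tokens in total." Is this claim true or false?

True

|blue tokens in cup 6| = 4.
|blue tokens| = 7.
The claim requires 7 − 4 (= 3) to equal 3, which holds.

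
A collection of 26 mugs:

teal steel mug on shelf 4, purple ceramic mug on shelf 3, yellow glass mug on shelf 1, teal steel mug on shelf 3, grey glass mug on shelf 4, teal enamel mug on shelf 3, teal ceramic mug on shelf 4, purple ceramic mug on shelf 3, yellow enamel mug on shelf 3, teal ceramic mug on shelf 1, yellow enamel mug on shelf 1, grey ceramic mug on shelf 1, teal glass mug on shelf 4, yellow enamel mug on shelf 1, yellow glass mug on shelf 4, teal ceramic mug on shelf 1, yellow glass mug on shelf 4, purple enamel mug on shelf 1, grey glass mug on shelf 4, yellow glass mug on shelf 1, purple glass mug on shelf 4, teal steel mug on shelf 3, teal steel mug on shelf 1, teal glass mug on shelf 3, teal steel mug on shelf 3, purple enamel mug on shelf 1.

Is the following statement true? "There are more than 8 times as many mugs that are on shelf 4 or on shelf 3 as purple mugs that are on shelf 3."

False

|mugs on shelf 4 or on shelf 3| = 16.
|purple mugs on shelf 3| = 2.
The claim requires 16 > 8 × 2 = 16, which does not hold.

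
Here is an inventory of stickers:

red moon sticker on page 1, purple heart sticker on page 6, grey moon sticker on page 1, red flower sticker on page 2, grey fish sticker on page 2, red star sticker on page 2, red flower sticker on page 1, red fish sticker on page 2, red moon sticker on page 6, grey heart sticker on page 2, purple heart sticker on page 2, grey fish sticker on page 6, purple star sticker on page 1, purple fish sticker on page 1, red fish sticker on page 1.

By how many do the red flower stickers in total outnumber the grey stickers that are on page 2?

0

red flower stickers: 2.
grey stickers on page 2: 2.
2 − 2 = 0.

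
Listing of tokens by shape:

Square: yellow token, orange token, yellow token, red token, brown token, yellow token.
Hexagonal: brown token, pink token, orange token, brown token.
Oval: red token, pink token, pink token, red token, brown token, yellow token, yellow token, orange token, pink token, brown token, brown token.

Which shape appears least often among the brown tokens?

Counts by shape (restricted to brown tokens): oval 3, hexagonal 2, square 1.
The minimum is 1, held uniquely by square.

square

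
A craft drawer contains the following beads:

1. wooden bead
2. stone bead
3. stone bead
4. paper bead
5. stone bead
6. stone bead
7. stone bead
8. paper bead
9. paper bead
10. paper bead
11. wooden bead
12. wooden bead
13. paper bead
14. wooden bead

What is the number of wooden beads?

4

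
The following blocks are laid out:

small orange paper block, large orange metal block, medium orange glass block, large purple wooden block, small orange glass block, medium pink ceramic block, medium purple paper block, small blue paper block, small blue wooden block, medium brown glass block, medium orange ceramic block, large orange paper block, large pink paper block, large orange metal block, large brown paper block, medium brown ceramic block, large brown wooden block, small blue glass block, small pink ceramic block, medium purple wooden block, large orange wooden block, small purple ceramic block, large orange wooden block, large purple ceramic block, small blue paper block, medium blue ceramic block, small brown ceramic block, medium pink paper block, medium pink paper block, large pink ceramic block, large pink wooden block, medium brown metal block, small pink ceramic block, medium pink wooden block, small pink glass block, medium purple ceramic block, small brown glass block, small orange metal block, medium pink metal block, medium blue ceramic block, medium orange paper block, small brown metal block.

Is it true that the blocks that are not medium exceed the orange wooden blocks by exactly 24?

True

blocks that are not medium: 26.
orange wooden blocks: 2.
The claim requires 26 − 2 (= 24) to equal 24, which holds.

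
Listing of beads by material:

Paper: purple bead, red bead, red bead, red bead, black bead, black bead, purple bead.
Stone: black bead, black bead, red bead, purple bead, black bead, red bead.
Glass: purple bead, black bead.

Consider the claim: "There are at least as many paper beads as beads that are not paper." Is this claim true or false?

There are 7 paper beads.
There are 8 beads that are not paper.
The claim requires 7 ≥ 8, which does not hold.

False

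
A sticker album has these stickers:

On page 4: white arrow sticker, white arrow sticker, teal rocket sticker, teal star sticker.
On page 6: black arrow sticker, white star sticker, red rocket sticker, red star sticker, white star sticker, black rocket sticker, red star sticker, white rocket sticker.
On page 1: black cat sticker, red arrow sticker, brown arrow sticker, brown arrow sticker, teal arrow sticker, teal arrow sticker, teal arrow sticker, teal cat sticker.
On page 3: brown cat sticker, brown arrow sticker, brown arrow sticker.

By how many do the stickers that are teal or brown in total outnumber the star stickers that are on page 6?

stickers that are teal or brown: 11.
star stickers on page 6: 4.
11 − 4 = 7.

7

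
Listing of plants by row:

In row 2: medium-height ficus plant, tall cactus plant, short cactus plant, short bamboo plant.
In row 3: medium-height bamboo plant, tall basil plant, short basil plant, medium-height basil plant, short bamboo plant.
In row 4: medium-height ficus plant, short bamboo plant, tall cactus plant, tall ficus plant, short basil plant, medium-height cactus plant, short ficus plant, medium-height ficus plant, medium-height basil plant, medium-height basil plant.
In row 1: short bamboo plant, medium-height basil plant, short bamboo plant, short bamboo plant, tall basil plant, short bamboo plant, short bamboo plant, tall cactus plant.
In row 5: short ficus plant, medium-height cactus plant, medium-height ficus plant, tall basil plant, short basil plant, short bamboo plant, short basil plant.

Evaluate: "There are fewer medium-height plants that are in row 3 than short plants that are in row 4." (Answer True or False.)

True

There are 2 medium-height plants in row 3.
There are 3 short plants in row 4.
The claim requires 2 < 3, which holds.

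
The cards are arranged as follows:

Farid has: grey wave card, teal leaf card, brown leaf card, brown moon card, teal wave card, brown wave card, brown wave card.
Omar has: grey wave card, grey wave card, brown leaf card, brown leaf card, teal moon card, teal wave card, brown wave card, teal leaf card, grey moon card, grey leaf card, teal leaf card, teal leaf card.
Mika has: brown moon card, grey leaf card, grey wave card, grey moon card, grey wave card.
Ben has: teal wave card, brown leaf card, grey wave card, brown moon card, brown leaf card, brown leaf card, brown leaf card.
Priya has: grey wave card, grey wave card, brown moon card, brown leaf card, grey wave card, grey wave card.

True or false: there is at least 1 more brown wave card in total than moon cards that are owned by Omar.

There are 3 brown wave cards.
Count of moon cards owned by Omar: 2.
The claim requires 3 − 2 = 1 ≥ 1, which holds.

True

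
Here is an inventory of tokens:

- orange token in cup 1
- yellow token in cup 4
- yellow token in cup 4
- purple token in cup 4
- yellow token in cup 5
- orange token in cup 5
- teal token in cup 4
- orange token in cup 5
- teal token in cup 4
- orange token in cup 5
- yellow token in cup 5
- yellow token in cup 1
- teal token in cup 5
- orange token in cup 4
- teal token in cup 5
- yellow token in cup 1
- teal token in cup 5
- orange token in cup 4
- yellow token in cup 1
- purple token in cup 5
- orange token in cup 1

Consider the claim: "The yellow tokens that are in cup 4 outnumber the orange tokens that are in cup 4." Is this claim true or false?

False

There are 2 yellow tokens in cup 4.
There are 2 orange tokens in cup 4.
The claim requires 2 > 2, which does not hold.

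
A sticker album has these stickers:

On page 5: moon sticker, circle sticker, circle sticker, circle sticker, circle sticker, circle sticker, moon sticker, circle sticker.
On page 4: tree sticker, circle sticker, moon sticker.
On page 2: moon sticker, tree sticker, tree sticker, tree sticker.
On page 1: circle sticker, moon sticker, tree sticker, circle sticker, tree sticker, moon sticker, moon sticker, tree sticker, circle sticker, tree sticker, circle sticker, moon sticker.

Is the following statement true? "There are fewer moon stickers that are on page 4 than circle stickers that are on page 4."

moon stickers on page 4: 1.
circle stickers on page 4: 1.
The claim requires 1 < 1, which does not hold.

False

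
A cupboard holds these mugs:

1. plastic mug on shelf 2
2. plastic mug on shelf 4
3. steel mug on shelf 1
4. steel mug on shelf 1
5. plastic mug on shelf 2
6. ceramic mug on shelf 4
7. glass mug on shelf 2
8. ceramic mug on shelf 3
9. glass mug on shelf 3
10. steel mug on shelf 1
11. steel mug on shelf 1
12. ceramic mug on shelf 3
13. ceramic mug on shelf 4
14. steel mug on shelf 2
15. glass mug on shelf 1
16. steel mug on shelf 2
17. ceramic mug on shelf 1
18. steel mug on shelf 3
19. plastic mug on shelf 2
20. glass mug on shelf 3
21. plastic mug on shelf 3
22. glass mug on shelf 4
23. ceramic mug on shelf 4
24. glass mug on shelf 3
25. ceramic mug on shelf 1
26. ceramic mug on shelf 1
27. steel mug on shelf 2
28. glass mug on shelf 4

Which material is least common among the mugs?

plastic

Counts by material: steel 8, ceramic 8, glass 7, plastic 5.
The minimum is 5, held uniquely by plastic.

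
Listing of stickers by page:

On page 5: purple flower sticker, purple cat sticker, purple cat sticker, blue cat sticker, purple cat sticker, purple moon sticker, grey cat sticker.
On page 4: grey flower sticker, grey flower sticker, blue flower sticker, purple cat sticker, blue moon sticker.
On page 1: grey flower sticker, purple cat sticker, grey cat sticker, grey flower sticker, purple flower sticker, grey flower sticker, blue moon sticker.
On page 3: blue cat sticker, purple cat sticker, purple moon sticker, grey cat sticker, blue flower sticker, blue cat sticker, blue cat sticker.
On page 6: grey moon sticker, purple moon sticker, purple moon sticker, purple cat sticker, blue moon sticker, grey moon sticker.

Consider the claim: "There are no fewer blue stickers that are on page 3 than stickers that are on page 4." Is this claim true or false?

False

blue stickers on page 3: 4.
stickers on page 4: 5.
The claim requires 4 ≥ 5, which does not hold.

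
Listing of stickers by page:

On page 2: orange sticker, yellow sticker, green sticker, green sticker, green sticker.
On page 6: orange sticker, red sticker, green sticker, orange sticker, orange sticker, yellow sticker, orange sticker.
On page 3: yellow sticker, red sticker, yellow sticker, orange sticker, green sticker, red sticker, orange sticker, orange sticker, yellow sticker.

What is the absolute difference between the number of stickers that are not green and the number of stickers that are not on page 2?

0

stickers that are not green: 16. stickers that are not on page 2: 16.
|16 − 16| = 16 − 16 = 0.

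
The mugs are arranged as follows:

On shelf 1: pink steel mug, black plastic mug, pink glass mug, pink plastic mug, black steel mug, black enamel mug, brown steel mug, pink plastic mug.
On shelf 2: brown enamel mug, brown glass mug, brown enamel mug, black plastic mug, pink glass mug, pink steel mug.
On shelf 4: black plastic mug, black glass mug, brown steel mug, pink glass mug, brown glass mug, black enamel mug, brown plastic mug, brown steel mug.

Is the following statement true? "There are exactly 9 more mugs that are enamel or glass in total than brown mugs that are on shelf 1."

There are 10 mugs that are enamel or glass.
There is 1 brown mug on shelf 1.
The claim requires 10 − 1 (= 9) to equal 9, which holds.

True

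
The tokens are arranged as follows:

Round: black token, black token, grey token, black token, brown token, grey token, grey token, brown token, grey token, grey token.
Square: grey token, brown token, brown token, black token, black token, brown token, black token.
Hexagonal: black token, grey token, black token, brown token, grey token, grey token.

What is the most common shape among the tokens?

round

Counts by shape: round 10, square 7, hexagonal 6.
The maximum is 10, held uniquely by round.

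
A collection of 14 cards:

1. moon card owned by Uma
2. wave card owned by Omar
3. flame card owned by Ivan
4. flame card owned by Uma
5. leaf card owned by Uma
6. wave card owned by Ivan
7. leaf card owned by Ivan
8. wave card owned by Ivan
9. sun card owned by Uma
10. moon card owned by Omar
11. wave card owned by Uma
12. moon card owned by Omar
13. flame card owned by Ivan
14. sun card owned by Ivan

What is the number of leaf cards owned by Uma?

1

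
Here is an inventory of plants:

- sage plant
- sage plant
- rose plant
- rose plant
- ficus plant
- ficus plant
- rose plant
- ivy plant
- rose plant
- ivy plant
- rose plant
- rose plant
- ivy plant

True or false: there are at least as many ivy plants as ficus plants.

ivy plants: 3.
ficus plants: 2.
The claim requires 3 ≥ 2, which holds.

True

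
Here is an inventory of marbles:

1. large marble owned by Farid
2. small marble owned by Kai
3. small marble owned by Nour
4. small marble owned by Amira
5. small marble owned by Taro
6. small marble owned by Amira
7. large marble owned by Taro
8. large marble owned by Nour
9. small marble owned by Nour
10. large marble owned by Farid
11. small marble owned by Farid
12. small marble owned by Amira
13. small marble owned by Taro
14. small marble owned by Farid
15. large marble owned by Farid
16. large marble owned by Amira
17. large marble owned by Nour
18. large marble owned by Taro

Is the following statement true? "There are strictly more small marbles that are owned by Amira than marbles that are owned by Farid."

False

small marbles owned by Amira: 3.
marbles owned by Farid: 5.
The claim requires 3 > 5, which does not hold.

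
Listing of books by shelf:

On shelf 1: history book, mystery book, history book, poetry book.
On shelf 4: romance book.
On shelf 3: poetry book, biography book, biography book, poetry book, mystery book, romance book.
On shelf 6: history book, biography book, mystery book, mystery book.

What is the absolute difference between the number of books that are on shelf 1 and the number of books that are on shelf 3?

books on shelf 1: 4. books on shelf 3: 6.
|4 − 6| = 6 − 4 = 2.

2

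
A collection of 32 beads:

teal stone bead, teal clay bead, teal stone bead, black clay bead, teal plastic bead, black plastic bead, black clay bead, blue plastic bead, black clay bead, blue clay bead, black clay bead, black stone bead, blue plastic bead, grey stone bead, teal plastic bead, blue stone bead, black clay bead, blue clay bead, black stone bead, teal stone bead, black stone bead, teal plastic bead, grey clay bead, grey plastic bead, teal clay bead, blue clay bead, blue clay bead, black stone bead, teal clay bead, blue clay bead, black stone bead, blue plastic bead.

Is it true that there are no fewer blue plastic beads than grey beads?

There are 3 blue plastic beads.
There are 3 grey beads.
The claim requires 3 ≥ 3, which holds.

True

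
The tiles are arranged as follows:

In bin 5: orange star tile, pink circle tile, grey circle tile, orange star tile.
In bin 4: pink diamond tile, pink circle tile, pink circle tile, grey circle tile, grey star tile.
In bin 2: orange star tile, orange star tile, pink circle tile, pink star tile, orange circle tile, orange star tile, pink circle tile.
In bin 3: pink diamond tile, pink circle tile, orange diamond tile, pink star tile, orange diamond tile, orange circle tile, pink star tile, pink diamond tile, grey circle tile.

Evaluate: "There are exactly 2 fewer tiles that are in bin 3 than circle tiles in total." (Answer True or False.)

tiles in bin 3: 9.
circle tiles: 11.
The claim requires 11 − 9 (= 2) to equal 2, which holds.

True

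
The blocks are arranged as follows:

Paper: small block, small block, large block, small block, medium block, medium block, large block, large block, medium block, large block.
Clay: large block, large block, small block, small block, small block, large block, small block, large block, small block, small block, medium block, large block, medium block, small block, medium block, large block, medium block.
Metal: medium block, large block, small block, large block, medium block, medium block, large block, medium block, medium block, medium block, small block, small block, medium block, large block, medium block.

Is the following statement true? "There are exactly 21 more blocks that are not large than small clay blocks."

True

|blocks that are not large| = 28.
|small clay blocks| = 7.
The claim requires 28 − 7 (= 21) to equal 21, which holds.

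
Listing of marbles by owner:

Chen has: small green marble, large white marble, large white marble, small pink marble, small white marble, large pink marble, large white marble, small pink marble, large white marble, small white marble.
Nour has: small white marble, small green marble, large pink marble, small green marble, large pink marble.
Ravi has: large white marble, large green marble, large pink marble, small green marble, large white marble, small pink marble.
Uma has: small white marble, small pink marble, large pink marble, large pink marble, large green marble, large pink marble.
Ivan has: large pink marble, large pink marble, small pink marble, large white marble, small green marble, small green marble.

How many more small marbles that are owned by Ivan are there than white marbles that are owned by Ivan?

2

small marbles owned by Ivan: 3.
white marbles owned by Ivan: 1.
3 − 1 = 2.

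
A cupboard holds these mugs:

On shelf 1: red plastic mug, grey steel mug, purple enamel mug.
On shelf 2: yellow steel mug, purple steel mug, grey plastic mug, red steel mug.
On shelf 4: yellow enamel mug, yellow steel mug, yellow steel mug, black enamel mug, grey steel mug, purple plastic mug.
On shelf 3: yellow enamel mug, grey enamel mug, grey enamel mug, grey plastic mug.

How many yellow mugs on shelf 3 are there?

1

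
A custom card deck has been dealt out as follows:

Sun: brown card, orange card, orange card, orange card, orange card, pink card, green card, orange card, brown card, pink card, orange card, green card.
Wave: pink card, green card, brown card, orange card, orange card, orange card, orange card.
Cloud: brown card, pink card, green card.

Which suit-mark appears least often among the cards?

cloud

Counts by suit-mark: sun 12, wave 7, cloud 3.
The minimum is 3, held uniquely by cloud.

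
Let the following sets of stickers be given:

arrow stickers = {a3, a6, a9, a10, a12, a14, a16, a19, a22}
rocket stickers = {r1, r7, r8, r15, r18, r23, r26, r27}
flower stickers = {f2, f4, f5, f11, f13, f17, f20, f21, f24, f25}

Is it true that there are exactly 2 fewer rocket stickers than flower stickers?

rocket stickers: 8.
flower stickers: 10.
The claim requires 10 − 8 (= 2) to equal 2, which holds.

True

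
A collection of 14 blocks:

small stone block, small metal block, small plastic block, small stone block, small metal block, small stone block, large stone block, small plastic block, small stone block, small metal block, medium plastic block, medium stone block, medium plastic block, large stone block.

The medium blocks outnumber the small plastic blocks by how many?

medium blocks: 3.
small plastic blocks: 2.
3 − 2 = 1.

1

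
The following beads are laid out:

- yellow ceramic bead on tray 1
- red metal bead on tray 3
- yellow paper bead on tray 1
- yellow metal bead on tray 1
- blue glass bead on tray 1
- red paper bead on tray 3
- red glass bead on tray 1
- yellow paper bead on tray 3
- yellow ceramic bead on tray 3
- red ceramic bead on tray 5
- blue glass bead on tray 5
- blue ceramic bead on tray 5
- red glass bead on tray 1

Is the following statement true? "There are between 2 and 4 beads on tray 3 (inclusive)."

True

beads on tray 3: 4.
The claim requires 2 ≤ 4 ≤ 4, which holds.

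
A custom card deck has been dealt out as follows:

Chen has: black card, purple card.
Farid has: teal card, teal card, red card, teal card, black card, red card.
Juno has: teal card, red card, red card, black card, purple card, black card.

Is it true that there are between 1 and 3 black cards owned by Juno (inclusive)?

|black cards owned by Juno| = 2.
The claim requires 1 ≤ 2 ≤ 3, which holds.

True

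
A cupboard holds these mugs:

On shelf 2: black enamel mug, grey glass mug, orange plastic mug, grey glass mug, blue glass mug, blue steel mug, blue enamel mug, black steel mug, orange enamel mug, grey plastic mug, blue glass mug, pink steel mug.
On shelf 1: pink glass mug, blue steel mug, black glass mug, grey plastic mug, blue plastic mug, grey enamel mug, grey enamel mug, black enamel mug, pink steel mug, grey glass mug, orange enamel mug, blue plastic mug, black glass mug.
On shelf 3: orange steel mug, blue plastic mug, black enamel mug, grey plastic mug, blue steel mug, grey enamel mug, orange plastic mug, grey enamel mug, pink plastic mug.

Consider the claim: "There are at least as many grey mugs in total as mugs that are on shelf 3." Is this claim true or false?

True

There are 10 grey mugs.
There are 9 mugs on shelf 3.
The claim requires 10 ≥ 9, which holds.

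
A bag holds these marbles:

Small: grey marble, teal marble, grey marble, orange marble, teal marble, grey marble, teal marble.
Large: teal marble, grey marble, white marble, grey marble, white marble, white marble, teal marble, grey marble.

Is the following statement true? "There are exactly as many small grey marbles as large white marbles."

|small grey marbles| = 3.
|large white marbles| = 3.
The claim requires 3 = 3, which holds.

True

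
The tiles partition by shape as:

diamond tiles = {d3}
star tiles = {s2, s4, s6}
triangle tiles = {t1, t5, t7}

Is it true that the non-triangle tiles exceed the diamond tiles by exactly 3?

|non-triangle tiles| = 4.
|diamond tiles| = 1.
The claim requires 4 − 1 (= 3) to equal 3, which holds.

True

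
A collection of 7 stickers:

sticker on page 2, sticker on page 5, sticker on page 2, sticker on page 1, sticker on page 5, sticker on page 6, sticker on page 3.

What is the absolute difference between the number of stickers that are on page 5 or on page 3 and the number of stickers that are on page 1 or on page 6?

stickers on page 5 or on page 3: 3. stickers on page 1 or on page 6: 2.
|3 − 2| = 3 − 2 = 1.

1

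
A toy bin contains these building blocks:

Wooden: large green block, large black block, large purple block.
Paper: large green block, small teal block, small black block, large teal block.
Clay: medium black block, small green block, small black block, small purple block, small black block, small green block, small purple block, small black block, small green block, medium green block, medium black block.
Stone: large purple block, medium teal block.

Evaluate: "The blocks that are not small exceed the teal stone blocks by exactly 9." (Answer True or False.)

True

|blocks that are not small| = 10.
|teal stone blocks| = 1.
The claim requires 10 − 1 (= 9) to equal 9, which holds.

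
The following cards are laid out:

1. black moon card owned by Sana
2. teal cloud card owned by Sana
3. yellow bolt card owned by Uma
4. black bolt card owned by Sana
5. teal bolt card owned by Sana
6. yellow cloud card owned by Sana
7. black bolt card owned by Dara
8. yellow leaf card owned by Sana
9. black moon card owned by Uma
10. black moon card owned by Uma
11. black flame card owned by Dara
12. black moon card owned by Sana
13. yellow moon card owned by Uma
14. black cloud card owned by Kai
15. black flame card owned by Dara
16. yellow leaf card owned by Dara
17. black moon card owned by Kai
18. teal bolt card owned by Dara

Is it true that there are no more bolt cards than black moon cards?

True

bolt cards: 5.
black moon cards: 5.
The claim requires 5 ≤ 5, which holds.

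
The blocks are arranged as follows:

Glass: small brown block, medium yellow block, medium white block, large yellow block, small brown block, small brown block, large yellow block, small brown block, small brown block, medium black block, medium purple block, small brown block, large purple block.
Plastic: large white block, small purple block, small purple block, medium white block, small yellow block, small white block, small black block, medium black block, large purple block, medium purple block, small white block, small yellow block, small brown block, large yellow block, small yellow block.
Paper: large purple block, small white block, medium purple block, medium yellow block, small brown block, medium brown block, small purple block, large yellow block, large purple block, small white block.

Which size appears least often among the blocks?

large

Counts by size: small 19, medium 10, large 9.
The minimum is 9, held uniquely by large.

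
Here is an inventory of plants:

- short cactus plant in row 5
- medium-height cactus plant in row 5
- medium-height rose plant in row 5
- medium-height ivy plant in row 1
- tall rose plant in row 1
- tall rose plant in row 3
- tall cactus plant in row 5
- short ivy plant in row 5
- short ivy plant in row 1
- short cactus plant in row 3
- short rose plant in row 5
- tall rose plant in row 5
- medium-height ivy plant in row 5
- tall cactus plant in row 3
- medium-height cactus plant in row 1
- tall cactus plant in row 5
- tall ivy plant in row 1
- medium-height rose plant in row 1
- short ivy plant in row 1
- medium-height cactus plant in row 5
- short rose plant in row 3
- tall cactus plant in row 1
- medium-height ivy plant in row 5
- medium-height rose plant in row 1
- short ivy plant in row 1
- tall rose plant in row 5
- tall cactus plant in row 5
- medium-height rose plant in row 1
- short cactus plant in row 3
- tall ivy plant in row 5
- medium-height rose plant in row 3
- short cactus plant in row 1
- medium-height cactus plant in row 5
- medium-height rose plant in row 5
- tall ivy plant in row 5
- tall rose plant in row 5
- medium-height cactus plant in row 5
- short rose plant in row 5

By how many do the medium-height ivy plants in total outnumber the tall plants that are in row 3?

1

medium-height ivy plants: 3.
tall plants in row 3: 2.
3 − 2 = 1.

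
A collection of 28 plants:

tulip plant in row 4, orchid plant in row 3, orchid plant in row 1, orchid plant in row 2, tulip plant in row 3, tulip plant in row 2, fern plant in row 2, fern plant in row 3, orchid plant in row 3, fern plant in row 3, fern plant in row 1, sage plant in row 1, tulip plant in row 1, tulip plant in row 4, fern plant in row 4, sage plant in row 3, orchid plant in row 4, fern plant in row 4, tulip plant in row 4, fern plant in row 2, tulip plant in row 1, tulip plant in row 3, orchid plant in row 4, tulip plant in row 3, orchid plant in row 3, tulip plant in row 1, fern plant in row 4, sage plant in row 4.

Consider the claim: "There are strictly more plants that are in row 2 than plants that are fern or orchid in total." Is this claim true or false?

False

plants in row 2: 4.
plants that are fern or orchid: 15.
The claim requires 4 > 15, which does not hold.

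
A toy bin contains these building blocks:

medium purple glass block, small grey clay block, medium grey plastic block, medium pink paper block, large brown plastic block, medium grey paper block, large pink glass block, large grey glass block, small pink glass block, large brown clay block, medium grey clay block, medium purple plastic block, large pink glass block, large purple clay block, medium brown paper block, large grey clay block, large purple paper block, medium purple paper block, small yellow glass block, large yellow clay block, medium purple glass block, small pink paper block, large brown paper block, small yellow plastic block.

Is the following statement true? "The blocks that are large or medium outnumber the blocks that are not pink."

False

|blocks that are large or medium| = 19.
|blocks that are not pink| = 19.
The claim requires 19 > 19, which does not hold.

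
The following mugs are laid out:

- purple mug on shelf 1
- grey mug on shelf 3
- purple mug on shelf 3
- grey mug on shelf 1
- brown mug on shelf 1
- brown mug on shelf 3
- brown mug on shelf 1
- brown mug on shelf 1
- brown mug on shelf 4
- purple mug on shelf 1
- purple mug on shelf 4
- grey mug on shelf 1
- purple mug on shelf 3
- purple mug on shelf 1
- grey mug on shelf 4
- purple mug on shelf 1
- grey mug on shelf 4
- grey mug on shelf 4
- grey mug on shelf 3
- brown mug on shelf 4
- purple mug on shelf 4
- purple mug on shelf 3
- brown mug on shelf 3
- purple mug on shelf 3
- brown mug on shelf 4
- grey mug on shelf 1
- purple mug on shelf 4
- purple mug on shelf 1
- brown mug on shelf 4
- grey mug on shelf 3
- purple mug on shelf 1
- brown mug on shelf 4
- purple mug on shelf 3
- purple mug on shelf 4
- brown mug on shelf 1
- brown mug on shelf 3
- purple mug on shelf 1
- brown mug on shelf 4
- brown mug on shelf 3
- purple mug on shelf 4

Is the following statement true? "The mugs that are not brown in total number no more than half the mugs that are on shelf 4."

False

mugs that are not brown: 26.
mugs on shelf 4: 14.
The claim requires 2 × 26 = 52 ≤ 14, which does not hold.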